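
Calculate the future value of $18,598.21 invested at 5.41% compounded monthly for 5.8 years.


Compound interest formula: A = P(1 + r/n)^(nt)
A = $18,598.21 × (1 + 0.0541/12)^(12 × 5.8)
Growth factor: (1 + 0.0541/12)^69.6 = 1.367624
A = $18,598.21 × 1.367624
A = $25,435.36

A = P(1 + r/n)^(nt) = $25,435.36


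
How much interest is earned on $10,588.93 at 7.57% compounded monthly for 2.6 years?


Compound interest earned = final amount − principal.
A = P(1 + r/n)^(nt) = $10,588.93 × (1 + 0.0757/12)^(12 × 2.6) = $12,884.32
Interest = A − P = $12,884.32 − $10,588.93 = $2,295.39

Interest = A - P = $2,295.39


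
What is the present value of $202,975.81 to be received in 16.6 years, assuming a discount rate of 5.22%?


Present value formula: PV = FV / (1 + r)^t
PV = $202,975.81 / (1 + 0.0522)^16.6
PV = $202,975.81 / 2.3271894
PV = $87,219.29

PV = FV / (1 + r)^t = $87,219.29


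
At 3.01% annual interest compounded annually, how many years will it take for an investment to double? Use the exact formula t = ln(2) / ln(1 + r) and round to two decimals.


Doubling condition: (1 + r)^t = 2
Take ln of both sides: t × ln(1 + r) = ln(2)
t = ln(2) / ln(1 + r)
t = 0.693147 / 0.029656
t = 23.37

t = ln(2) / ln(1 + r) = 23.37 years


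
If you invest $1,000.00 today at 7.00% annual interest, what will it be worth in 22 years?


Future value formula: FV = PV × (1 + r)^t
FV = $1,000.00 × (1 + 0.07)^22
FV = $1,000.00 × 4.430402
FV = $4,430.40

FV = PV × (1 + r)^t = $4,430.40


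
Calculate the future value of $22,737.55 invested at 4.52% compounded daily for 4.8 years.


Compound interest formula: A = P(1 + r/n)^(nt)
A = $22,737.55 × (1 + 0.0452/365)^(365 × 4.8)
Growth factor: (1 + 0.0452/365)^1752 = 1.2422777
A = $22,737.55 × 1.2422777
A = $28,246.35

A = P(1 + r/n)^(nt) = $28,246.35


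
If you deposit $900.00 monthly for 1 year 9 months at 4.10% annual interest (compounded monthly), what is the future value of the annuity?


Future value of an ordinary annuity: FV = PMT × ((1 + r)^n − 1) / r
Monthly rate r = 0.041/12 ≈ 0.00341667, n = 21
FV = $900.00 × ((1 + 0.041/12)^21 − 1) / (0.041/12)
FV = $900.00 × 21.733267
FV = $19,559.94

FV = PMT × ((1+r)^n - 1)/r = $19,559.94


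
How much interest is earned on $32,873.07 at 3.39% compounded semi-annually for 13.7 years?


Compound interest earned = final amount − principal.
A = P(1 + r/n)^(nt) = $32,873.07 × (1 + 0.0339/2)^(2 × 13.7) = $52,101.39
Interest = A − P = $52,101.39 − $32,873.07 = $19,228.32

Interest = A - P = $19,228.32


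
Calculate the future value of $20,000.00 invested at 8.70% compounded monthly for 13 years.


Compound interest formula: A = P(1 + r/n)^(nt)
A = $20,000.00 × (1 + 0.087/12)^(12 × 13)
Growth factor: (1 + 0.087/12)^156 = 3.086136
A = $20,000.00 × 3.086136
A = $61,722.72

A = P(1 + r/n)^(nt) = $61,722.72


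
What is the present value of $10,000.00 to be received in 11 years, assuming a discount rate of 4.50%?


Present value formula: PV = FV / (1 + r)^t
PV = $10,000.00 / (1 + 0.045)^11
PV = $10,000.00 / 1.622853
PV = $6,161.99

PV = FV / (1 + r)^t = $6,161.99


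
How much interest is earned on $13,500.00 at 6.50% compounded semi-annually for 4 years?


Compound interest earned = final amount − principal.
A = P(1 + r/n)^(nt) = $13,500.00 × (1 + 0.065/2)^(2 × 4) = $17,436.30
Interest = A − P = $17,436.30 − $13,500.00 = $3,936.30

Interest = A - P = $3,936.30


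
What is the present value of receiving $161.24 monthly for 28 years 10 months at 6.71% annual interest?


Present value of an ordinary annuity: PV = PMT × (1 − (1 + r)^(−n)) / r
Monthly rate r = 0.0671/12 ≈ 0.00559167, n = 346
PV = $161.24 × (1 − (1 + 0.0671/12)^(−346)) / (0.0671/12)
PV = $161.24 × 152.862147
PV = $24,647.49

PV = PMT × (1-(1+r)^(-n))/r = $24,647.49


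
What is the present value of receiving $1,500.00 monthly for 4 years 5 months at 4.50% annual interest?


Present value of an ordinary annuity: PV = PMT × (1 − (1 + r)^(−n)) / r
Monthly rate r = 0.045/12 = 0.00375, n = 53
PV = $1,500.00 × (1 − (1 + 0.045/12)^(−53)) / (0.045/12)
PV = $1,500.00 × 47.9841098
PV = $71,976.16

PV = PMT × (1-(1+r)^(-n))/r = $71,976.16


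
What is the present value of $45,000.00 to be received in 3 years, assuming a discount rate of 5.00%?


Present value formula: PV = FV / (1 + r)^t
PV = $45,000.00 / (1 + 0.05)^3
PV = $45,000.00 / 1.157625
PV = $38,872.69

PV = FV / (1 + r)^t = $38,872.69


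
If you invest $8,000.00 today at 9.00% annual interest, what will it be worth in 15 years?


Future value formula: FV = PV × (1 + r)^t
FV = $8,000.00 × (1 + 0.09)^15
FV = $8,000.00 × 3.642482
FV = $29,139.86

FV = PV × (1 + r)^t = $29,139.86


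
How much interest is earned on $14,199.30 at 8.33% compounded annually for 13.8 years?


Compound interest earned = final amount − principal.
A = P(1 + r/n)^(nt) = $14,199.30 × (1 + 0.0833/1)^(1 × 13.8) = $42,835.08
Interest = A − P = $42,835.08 − $14,199.30 = $28,635.78

Interest = A - P = $28,635.78


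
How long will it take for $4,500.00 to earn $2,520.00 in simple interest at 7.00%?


Rearrange the simple interest formula for t:
I = P × r × t  ⇒  t = I / (P × r)
t = $2,520.00 / ($4,500.00 × 0.07)
t = 8

t = I/(P×r) = 8 years


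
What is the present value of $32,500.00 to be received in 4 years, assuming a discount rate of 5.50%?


Present value formula: PV = FV / (1 + r)^t
PV = $32,500.00 / (1 + 0.055)^4
PV = $32,500.00 / 1.238825
PV = $26,234.54

PV = FV / (1 + r)^t = $26,234.54


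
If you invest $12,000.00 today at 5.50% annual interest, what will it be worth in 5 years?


Future value formula: FV = PV × (1 + r)^t
FV = $12,000.00 × (1 + 0.055)^5
FV = $12,000.00 × 1.306960
FV = $15,683.52

FV = PV × (1 + r)^t = $15,683.52


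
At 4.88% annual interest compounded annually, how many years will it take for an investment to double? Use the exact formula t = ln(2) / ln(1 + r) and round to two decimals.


Doubling condition: (1 + r)^t = 2
Take ln of both sides: t × ln(1 + r) = ln(2)
t = ln(2) / ln(1 + r)
t = 0.693147 / 0.047647
t = 14.55

t = ln(2) / ln(1 + r) = 14.55 years


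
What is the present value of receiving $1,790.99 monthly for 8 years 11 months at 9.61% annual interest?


Present value of an ordinary annuity: PV = PMT × (1 − (1 + r)^(−n)) / r
Monthly rate r = 0.0961/12 ≈ 0.00800833, n = 107
PV = $1,790.99 × (1 − (1 + 0.0961/12)^(−107)) / (0.0961/12)
PV = $1,790.99 × 71.683998
PV = $128,385.32

PV = PMT × (1-(1+r)^(-n))/r = $128,385.32


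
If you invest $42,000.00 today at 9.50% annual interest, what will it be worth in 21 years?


Future value formula: FV = PV × (1 + r)^t
FV = $42,000.00 × (1 + 0.095)^21
FV = $42,000.00 × 6.7250653
FV = $282,452.74

FV = PV × (1 + r)^t = $282,452.74


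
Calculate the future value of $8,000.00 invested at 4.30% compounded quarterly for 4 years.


Compound interest formula: A = P(1 + r/n)^(nt)
A = $8,000.00 × (1 + 0.043/4)^(4 × 4)
Growth factor: (1 + 0.043/4)^16 = 1.18658813
A = $8,000.00 × 1.18658813
A = $9,492.71

A = P(1 + r/n)^(nt) = $9,492.71


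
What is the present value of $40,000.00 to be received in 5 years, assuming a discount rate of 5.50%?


Present value formula: PV = FV / (1 + r)^t
PV = $40,000.00 / (1 + 0.055)^5
PV = $40,000.00 / 1.306960
PV = $30,605.37

PV = FV / (1 + r)^t = $30,605.37


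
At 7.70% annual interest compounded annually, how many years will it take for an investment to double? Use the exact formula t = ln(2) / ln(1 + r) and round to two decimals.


Doubling condition: (1 + r)^t = 2
Take ln of both sides: t × ln(1 + r) = ln(2)
t = ln(2) / ln(1 + r)
t = 0.693147 / 0.074179
t = 9.34

t = ln(2) / ln(1 + r) = 9.34 years


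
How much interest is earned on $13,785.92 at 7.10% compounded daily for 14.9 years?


Compound interest earned = final amount − principal.
A = P(1 + r/n)^(nt) = $13,785.92 × (1 + 0.071/365)^(365 × 14.9) = $39,703.72
Interest = A − P = $39,703.72 − $13,785.92 = $25,917.80

Interest = A - P = $25,917.80


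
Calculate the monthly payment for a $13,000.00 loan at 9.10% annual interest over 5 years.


Loan payment formula: PMT = PV × r / (1 − (1 + r)^(−n))
Monthly rate r = 0.091/12 ≈ 0.00758333, n = 60 months
Denominator: 1 − (1 + 0.091/12)^(−60) = 0.364462
PMT = $13,000.00 × (0.091/12) / 0.364462
PMT = $270.49 per month

PMT = PV × r / (1-(1+r)^(-n)) = $270.49/month


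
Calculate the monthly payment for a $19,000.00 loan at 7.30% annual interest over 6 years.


Loan payment formula: PMT = PV × r / (1 − (1 + r)^(−n))
Monthly rate r = 0.073/12 ≈ 0.00608333, n = 72 months
Denominator: 1 − (1 + 0.073/12)^(−72) = 0.353817
PMT = $19,000.00 × (0.073/12) / 0.353817
PMT = $326.68 per month

PMT = PV × r / (1-(1+r)^(-n)) = $326.68/month


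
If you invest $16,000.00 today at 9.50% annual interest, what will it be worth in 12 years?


Future value formula: FV = PV × (1 + r)^t
FV = $16,000.00 × (1 + 0.095)^12
FV = $16,000.00 × 2.971457
FV = $47,543.31

FV = PV × (1 + r)^t = $47,543.31


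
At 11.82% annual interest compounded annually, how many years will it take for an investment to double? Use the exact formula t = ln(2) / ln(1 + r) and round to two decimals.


Doubling condition: (1 + r)^t = 2
Take ln of both sides: t × ln(1 + r) = ln(2)
t = ln(2) / ln(1 + r)
t = 0.693147 / 0.111720
t = 6.20

t = ln(2) / ln(1 + r) = 6.20 years


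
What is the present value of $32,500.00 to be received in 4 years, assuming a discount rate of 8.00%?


Present value formula: PV = FV / (1 + r)^t
PV = $32,500.00 / (1 + 0.08)^4
PV = $32,500.00 / 1.360489
PV = $23,888.47

PV = FV / (1 + r)^t = $23,888.47


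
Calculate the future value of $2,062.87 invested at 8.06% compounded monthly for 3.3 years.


Compound interest formula: A = P(1 + r/n)^(nt)
A = $2,062.87 × (1 + 0.0806/12)^(12 × 3.3)
Growth factor: (1 + 0.0806/12)^39.6 = 1.303549
A = $2,062.87 × 1.303549
A = $2,689.05

A = P(1 + r/n)^(nt) = $2,689.05


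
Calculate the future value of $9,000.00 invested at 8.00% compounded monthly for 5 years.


Compound interest formula: A = P(1 + r/n)^(nt)
A = $9,000.00 × (1 + 0.08/12)^(12 × 5)
Growth factor: (1 + 0.08/12)^60 = 1.489846
A = $9,000.00 × 1.489846
A = $13,408.61

A = P(1 + r/n)^(nt) = $13,408.61


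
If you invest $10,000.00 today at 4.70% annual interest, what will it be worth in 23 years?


Future value formula: FV = PV × (1 + r)^t
FV = $10,000.00 × (1 + 0.047)^23
FV = $10,000.00 × 2.875899
FV = $28,758.99

FV = PV × (1 + r)^t = $28,758.99


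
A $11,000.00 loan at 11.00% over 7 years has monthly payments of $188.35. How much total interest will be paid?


Total paid over the life of the loan = PMT × n.
Total paid = $188.35 × 84 = $15,821.40
Total interest = total paid − principal = $15,821.40 − $11,000.00 = $4,821.40

Total interest = (PMT × n) - PV = $4,821.40


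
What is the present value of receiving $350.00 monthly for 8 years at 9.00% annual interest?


Present value of an ordinary annuity: PV = PMT × (1 − (1 + r)^(−n)) / r
Monthly rate r = 0.09/12 = 0.0075, n = 96
PV = $350.00 × (1 − (1 + 0.09/12)^(−96)) / (0.09/12)
PV = $350.00 × 68.258439
PV = $23,890.45

PV = PMT × (1-(1+r)^(-n))/r = $23,890.45


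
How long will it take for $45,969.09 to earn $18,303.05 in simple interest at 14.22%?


Rearrange the simple interest formula for t:
I = P × r × t  ⇒  t = I / (P × r)
t = $18,303.05 / ($45,969.09 × 0.1422)
t = 2.8

t = I/(P×r) = 2.8 years


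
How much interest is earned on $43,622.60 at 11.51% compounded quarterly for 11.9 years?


Compound interest earned = final amount − principal.
A = P(1 + r/n)^(nt) = $43,622.60 × (1 + 0.1151/4)^(4 × 11.9) = $168,330.45
Interest = A − P = $168,330.45 − $43,622.60 = $124,707.85

Interest = A - P = $124,707.85


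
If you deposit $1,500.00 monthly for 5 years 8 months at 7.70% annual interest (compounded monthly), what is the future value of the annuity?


Future value of an ordinary annuity: FV = PMT × ((1 + r)^n − 1) / r
Monthly rate r = 0.077/12 ≈ 0.00641667, n = 68
FV = $1,500.00 × ((1 + 0.077/12)^68 − 1) / (0.077/12)
FV = $1,500.00 × 84.914715
FV = $127,372.07

FV = PMT × ((1+r)^n - 1)/r = $127,372.07


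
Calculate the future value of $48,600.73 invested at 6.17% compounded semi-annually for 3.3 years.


Compound interest formula: A = P(1 + r/n)^(nt)
A = $48,600.73 × (1 + 0.0617/2)^(2 × 3.3)
Growth factor: (1 + 0.0617/2)^6.6 = 1.2220533
A = $48,600.73 × 1.2220533
A = $59,392.68

A = P(1 + r/n)^(nt) = $59,392.68


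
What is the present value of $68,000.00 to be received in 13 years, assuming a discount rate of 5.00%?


Present value formula: PV = FV / (1 + r)^t
PV = $68,000.00 / (1 + 0.05)^13
PV = $68,000.00 / 1.885649
PV = $36,061.85

PV = FV / (1 + r)^t = $36,061.85


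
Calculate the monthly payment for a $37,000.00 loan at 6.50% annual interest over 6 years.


Loan payment formula: PMT = PV × r / (1 − (1 + r)^(−n))
Monthly rate r = 0.065/12 ≈ 0.00541667, n = 72 months
Denominator: 1 − (1 + 0.065/12)^(−72) = 0.322230
PMT = $37,000.00 × (0.065/12) / 0.322230
PMT = $621.97 per month

PMT = PV × r / (1-(1+r)^(-n)) = $621.97/month


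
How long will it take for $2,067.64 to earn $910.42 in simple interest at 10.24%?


Rearrange the simple interest formula for t:
I = P × r × t  ⇒  t = I / (P × r)
t = $910.42 / ($2,067.64 × 0.1024)
t = 4.3

t = I/(P×r) = 4.3 years


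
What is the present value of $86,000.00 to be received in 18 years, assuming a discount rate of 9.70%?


Present value formula: PV = FV / (1 + r)^t
PV = $86,000.00 / (1 + 0.097)^18
PV = $86,000.00 / 5.293212
PV = $16,247.22

PV = FV / (1 + r)^t = $16,247.22


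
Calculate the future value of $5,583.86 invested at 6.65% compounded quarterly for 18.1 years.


Compound interest formula: A = P(1 + r/n)^(nt)
A = $5,583.86 × (1 + 0.0665/4)^(4 × 18.1)
Growth factor: (1 + 0.0665/4)^72.4 = 3.299445
A = $5,583.86 × 3.299445
A = $18,423.64

A = P(1 + r/n)^(nt) = $18,423.64


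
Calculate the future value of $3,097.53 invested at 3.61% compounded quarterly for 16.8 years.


Compound interest formula: A = P(1 + r/n)^(nt)
A = $3,097.53 × (1 + 0.0361/4)^(4 × 16.8)
Growth factor: (1 + 0.0361/4)^67.2 = 1.828982
A = $3,097.53 × 1.828982
A = $5,665.33

A = P(1 + r/n)^(nt) = $5,665.33


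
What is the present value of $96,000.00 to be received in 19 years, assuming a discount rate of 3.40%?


Present value formula: PV = FV / (1 + r)^t
PV = $96,000.00 / (1 + 0.034)^19
PV = $96,000.00 / 1.8875142
PV = $50,860.54

PV = FV / (1 + r)^t = $50,860.54


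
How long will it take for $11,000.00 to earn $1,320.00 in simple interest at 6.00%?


Rearrange the simple interest formula for t:
I = P × r × t  ⇒  t = I / (P × r)
t = $1,320.00 / ($11,000.00 × 0.06)
t = 2

t = I/(P×r) = 2 years


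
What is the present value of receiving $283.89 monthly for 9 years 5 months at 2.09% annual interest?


Present value of an ordinary annuity: PV = PMT × (1 − (1 + r)^(−n)) / r
Monthly rate r = 0.0209/12 ≈ 0.00174167, n = 113
PV = $283.89 × (1 − (1 + 0.0209/12)^(−113)) / (0.0209/12)
PV = $283.89 × 102.494549
PV = $29,097.18

PV = PMT × (1-(1+r)^(-n))/r = $29,097.18


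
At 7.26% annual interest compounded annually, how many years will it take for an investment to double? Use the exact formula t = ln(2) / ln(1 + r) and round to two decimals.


Doubling condition: (1 + r)^t = 2
Take ln of both sides: t × ln(1 + r) = ln(2)
t = ln(2) / ln(1 + r)
t = 0.693147 / 0.070086
t = 9.89

t = ln(2) / ln(1 + r) = 9.89 years


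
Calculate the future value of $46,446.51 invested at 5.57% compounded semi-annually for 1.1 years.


Compound interest formula: A = P(1 + r/n)^(nt)
A = $46,446.51 × (1 + 0.0557/2)^(2 × 1.1)
Growth factor: (1 + 0.0557/2)^2.2 = 1.0622957
A = $46,446.51 × 1.0622957
A = $49,339.93

A = P(1 + r/n)^(nt) = $49,339.93


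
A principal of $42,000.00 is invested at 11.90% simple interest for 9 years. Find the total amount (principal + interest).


Total amount formula: A = P(1 + rt) = P + P·r·t
Interest: I = P × r × t = $42,000.00 × 0.119 × 9 = $44,982.00
A = P + I = $42,000.00 + $44,982.00 = $86,982.00

A = P + I = P(1 + rt) = $86,982.00


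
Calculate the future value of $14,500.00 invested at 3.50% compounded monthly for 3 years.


Compound interest formula: A = P(1 + r/n)^(nt)
A = $14,500.00 × (1 + 0.035/12)^(12 × 3)
Growth factor: (1 + 0.035/12)^36 = 1.110541
A = $14,500.00 × 1.110541
A = $16,102.84

A = P(1 + r/n)^(nt) = $16,102.84


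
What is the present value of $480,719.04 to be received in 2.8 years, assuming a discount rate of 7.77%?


Present value formula: PV = FV / (1 + r)^t
PV = $480,719.04 / (1 + 0.0777)^2.8
PV = $480,719.04 / 1.233088
PV = $389,849.74

PV = FV / (1 + r)^t = $389,849.74


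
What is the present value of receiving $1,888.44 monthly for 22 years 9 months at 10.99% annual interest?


Present value of an ordinary annuity: PV = PMT × (1 − (1 + r)^(−n)) / r
Monthly rate r = 0.1099/12 ≈ 0.00915833, n = 273
PV = $1,888.44 × (1 − (1 + 0.1099/12)^(−273)) / (0.1099/12)
PV = $1,888.44 × 100.126761
PV = $189,083.38

PV = PMT × (1-(1+r)^(-n))/r = $189,083.38


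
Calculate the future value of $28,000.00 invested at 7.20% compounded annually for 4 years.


Compound interest formula: A = P(1 + r/n)^(nt)
A = $28,000.00 × (1 + 0.072/1)^(1 × 4)
Growth factor: (1 + 0.072/1)^4 = 1.320624
A = $28,000.00 × 1.320624
A = $36,977.47

A = P(1 + r/n)^(nt) = $36,977.47


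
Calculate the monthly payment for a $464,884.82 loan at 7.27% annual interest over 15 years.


Loan payment formula: PMT = PV × r / (1 − (1 + r)^(−n))
Monthly rate r = 0.0727/12 ≈ 0.00605833, n = 180 months
Denominator: 1 − (1 + 0.0727/12)^(−180) = 0.662844
PMT = $464,884.82 × (0.0727/12) / 0.662844
PMT = $4,249.00 per month

PMT = PV × r / (1-(1+r)^(-n)) = $4,249.00/month


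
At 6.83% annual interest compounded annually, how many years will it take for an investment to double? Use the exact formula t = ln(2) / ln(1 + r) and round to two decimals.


Doubling condition: (1 + r)^t = 2
Take ln of both sides: t × ln(1 + r) = ln(2)
t = ln(2) / ln(1 + r)
t = 0.693147 / 0.066069
t = 10.49

t = ln(2) / ln(1 + r) = 10.49 years


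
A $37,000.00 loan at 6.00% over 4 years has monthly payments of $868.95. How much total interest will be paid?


Total paid over the life of the loan = PMT × n.
Total paid = $868.95 × 48 = $41,709.60
Total interest = total paid − principal = $41,709.60 − $37,000.00 = $4,709.60

Total interest = (PMT × n) - PV = $4,709.60


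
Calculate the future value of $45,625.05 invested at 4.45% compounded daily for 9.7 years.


Compound interest formula: A = P(1 + r/n)^(nt)
A = $45,625.05 × (1 + 0.0445/365)^(365 × 9.7)
Growth factor: (1 + 0.0445/365)^3540.5 = 1.5397556
A = $45,625.05 × 1.5397556
A = $70,251.43

A = P(1 + r/n)^(nt) = $70,251.43


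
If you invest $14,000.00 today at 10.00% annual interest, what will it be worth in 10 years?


Future value formula: FV = PV × (1 + r)^t
FV = $14,000.00 × (1 + 0.1)^10
FV = $14,000.00 × 2.593742
FV = $36,312.39

FV = PV × (1 + r)^t = $36,312.39


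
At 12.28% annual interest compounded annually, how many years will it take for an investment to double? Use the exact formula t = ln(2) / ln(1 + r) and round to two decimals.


Doubling condition: (1 + r)^t = 2
Take ln of both sides: t × ln(1 + r) = ln(2)
t = ln(2) / ln(1 + r)
t = 0.693147 / 0.115826
t = 5.98

t = ln(2) / ln(1 + r) = 5.98 years


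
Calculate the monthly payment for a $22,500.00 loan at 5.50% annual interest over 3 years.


Loan payment formula: PMT = PV × r / (1 − (1 + r)^(−n))
Monthly rate r = 0.055/12 ≈ 0.00458333, n = 36 months
Denominator: 1 − (1 + 0.055/12)^(−36) = 0.151787
PMT = $22,500.00 × (0.055/12) / 0.151787
PMT = $679.41 per month

PMT = PV × r / (1-(1+r)^(-n)) = $679.41/month


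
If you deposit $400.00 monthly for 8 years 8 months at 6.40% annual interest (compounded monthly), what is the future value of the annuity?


Future value of an ordinary annuity: FV = PMT × ((1 + r)^n − 1) / r
Monthly rate r = 0.064/12 ≈ 0.00533333, n = 104
FV = $400.00 × ((1 + 0.064/12)^104 − 1) / (0.064/12)
FV = $400.00 × 138.524209
FV = $55,409.68

FV = PMT × ((1+r)^n - 1)/r = $55,409.68


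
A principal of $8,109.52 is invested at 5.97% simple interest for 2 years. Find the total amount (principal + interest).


Total amount formula: A = P(1 + rt) = P + P·r·t
Interest: I = P × r × t = $8,109.52 × 0.0597 × 2 = $968.28
A = P + I = $8,109.52 + $968.28 = $9,077.80

A = P + I = P(1 + rt) = $9,077.80


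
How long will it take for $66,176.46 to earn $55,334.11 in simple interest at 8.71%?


Rearrange the simple interest formula for t:
I = P × r × t  ⇒  t = I / (P × r)
t = $55,334.11 / ($66,176.46 × 0.0871)
t = 9.6

t = I/(P×r) = 9.6 years


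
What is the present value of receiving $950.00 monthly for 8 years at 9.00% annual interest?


Present value of an ordinary annuity: PV = PMT × (1 − (1 + r)^(−n)) / r
Monthly rate r = 0.09/12 = 0.0075, n = 96
PV = $950.00 × (1 − (1 + 0.09/12)^(−96)) / (0.09/12)
PV = $950.00 × 68.258439
PV = $64,845.52

PV = PMT × (1-(1+r)^(-n))/r = $64,845.52


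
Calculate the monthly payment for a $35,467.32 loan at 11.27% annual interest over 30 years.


Loan payment formula: PMT = PV × r / (1 − (1 + r)^(−n))
Monthly rate r = 0.1127/12 ≈ 0.00939167, n = 360 months
Denominator: 1 − (1 + 0.1127/12)^(−360) = 0.965446
PMT = $35,467.32 × (0.1127/12) / 0.965446
PMT = $345.02 per month

PMT = PV × r / (1-(1+r)^(-n)) = $345.02/month


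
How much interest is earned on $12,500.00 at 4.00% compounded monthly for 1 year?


Compound interest earned = final amount − principal.
A = P(1 + r/n)^(nt) = $12,500.00 × (1 + 0.04/12)^(12 × 1) = $13,009.27
Interest = A − P = $13,009.27 − $12,500.00 = $509.27

Interest = A - P = $509.27


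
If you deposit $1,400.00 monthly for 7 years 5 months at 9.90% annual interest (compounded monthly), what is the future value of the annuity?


Future value of an ordinary annuity: FV = PMT × ((1 + r)^n − 1) / r
Monthly rate r = 0.099/12 = 0.00825, n = 89
FV = $1,400.00 × ((1 + 0.099/12)^89 − 1) / (0.099/12)
FV = $1,400.00 × 130.6243249
FV = $182,874.05

FV = PMT × ((1+r)^n - 1)/r = $182,874.05


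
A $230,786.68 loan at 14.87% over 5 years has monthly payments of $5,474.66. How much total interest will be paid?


Total paid over the life of the loan = PMT × n.
Total paid = $5,474.66 × 60 = $328,479.60
Total interest = total paid − principal = $328,479.60 − $230,786.68 = $97,692.92

Total interest = (PMT × n) - PV = $97,692.92


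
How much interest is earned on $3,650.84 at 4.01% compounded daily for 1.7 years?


Compound interest earned = final amount − principal.
A = P(1 + r/n)^(nt) = $3,650.84 × (1 + 0.0401/365)^(365 × 1.7) = $3,908.38
Interest = A − P = $3,908.38 − $3,650.84 = $257.54

Interest = A - P = $257.54


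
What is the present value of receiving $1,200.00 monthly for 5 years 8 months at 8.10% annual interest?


Present value of an ordinary annuity: PV = PMT × (1 − (1 + r)^(−n)) / r
Monthly rate r = 0.081/12 = 0.00675, n = 68
PV = $1,200.00 × (1 − (1 + 0.081/12)^(−68)) / (0.081/12)
PV = $1,200.00 × 54.386588
PV = $65,263.91

PV = PMT × (1-(1+r)^(-n))/r = $65,263.91


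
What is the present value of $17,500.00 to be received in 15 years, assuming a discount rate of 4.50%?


Present value formula: PV = FV / (1 + r)^t
PV = $17,500.00 / (1 + 0.045)^15
PV = $17,500.00 / 1.935282
PV = $9,042.61

PV = FV / (1 + r)^t = $9,042.61


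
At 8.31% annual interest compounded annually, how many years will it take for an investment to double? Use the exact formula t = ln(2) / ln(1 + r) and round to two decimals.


Doubling condition: (1 + r)^t = 2
Take ln of both sides: t × ln(1 + r) = ln(2)
t = ln(2) / ln(1 + r)
t = 0.693147 / 0.079827
t = 8.68

t = ln(2) / ln(1 + r) = 8.68 years


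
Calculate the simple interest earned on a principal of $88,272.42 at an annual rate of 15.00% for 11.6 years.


Simple interest formula: I = P × r × t
I = $88,272.42 × 0.15 × 11.6
I = $153,594.01

I = P × r × t = $153,594.01


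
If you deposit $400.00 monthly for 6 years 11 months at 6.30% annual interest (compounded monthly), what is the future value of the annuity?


Future value of an ordinary annuity: FV = PMT × ((1 + r)^n − 1) / r
Monthly rate r = 0.063/12 = 0.00525, n = 83
FV = $400.00 × ((1 + 0.063/12)^83 − 1) / (0.063/12)
FV = $400.00 × 103.687783
FV = $41,475.11

FV = PMT × ((1+r)^n - 1)/r = $41,475.11


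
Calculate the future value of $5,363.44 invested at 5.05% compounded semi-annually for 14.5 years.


Compound interest formula: A = P(1 + r/n)^(nt)
A = $5,363.44 × (1 + 0.0505/2)^(2 × 14.5)
Growth factor: (1 + 0.0505/2)^29 = 2.0609315
A = $5,363.44 × 2.0609315
A = $11,053.68

A = P(1 + r/n)^(nt) = $11,053.68


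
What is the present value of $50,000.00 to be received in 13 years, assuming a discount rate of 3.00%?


Present value formula: PV = FV / (1 + r)^t
PV = $50,000.00 / (1 + 0.03)^13
PV = $50,000.00 / 1.4685337
PV = $34,047.57

PV = FV / (1 + r)^t = $34,047.57


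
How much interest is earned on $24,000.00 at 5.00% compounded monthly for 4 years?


Compound interest earned = final amount − principal.
A = P(1 + r/n)^(nt) = $24,000.00 × (1 + 0.05/12)^(12 × 4) = $29,301.49
Interest = A − P = $29,301.49 − $24,000.00 = $5,301.49

Interest = A - P = $5,301.49


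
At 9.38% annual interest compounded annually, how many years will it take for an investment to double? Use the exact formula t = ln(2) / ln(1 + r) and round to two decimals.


Doubling condition: (1 + r)^t = 2
Take ln of both sides: t × ln(1 + r) = ln(2)
t = ln(2) / ln(1 + r)
t = 0.693147 / 0.089658
t = 7.73

t = ln(2) / ln(1 + r) = 7.73 years


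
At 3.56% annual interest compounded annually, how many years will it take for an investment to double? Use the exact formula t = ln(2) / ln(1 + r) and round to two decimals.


Doubling condition: (1 + r)^t = 2
Take ln of both sides: t × ln(1 + r) = ln(2)
t = ln(2) / ln(1 + r)
t = 0.693147 / 0.034981
t = 19.81

t = ln(2) / ln(1 + r) = 19.81 years


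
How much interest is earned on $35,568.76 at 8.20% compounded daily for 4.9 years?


Compound interest earned = final amount − principal.
A = P(1 + r/n)^(nt) = $35,568.76 × (1 + 0.082/365)^(365 × 4.9) = $53,155.55
Interest = A − P = $53,155.55 − $35,568.76 = $17,586.79

Interest = A - P = $17,586.79


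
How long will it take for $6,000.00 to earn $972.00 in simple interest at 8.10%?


Rearrange the simple interest formula for t:
I = P × r × t  ⇒  t = I / (P × r)
t = $972.00 / ($6,000.00 × 0.081)
t = 2

t = I/(P×r) = 2 years


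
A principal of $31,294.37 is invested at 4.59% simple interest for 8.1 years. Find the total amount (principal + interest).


Total amount formula: A = P(1 + rt) = P + P·r·t
Interest: I = P × r × t = $31,294.37 × 0.0459 × 8.1 = $11,634.93
A = P + I = $31,294.37 + $11,634.93 = $42,929.30

A = P + I = P(1 + rt) = $42,929.30


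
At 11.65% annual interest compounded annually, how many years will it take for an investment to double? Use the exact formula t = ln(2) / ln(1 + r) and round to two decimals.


Doubling condition: (1 + r)^t = 2
Take ln of both sides: t × ln(1 + r) = ln(2)
t = ln(2) / ln(1 + r)
t = 0.693147 / 0.110199
t = 6.29

t = ln(2) / ln(1 + r) = 6.29 years


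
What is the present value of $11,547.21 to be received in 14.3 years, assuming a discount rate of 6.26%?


Present value formula: PV = FV / (1 + r)^t
PV = $11,547.21 / (1 + 0.0626)^14.3
PV = $11,547.21 / 2.382804
PV = $4,846.06

PV = FV / (1 + r)^t = $4,846.06


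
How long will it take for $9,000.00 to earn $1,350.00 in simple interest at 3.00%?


Rearrange the simple interest formula for t:
I = P × r × t  ⇒  t = I / (P × r)
t = $1,350.00 / ($9,000.00 × 0.03)
t = 5

t = I/(P×r) = 5 years


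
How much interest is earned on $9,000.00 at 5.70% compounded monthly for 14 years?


Compound interest earned = final amount − principal.
A = P(1 + r/n)^(nt) = $9,000.00 × (1 + 0.057/12)^(12 × 14) = $19,952.12
Interest = A − P = $19,952.12 − $9,000.00 = $10,952.12

Interest = A - P = $10,952.12


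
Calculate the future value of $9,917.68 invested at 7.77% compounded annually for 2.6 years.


Compound interest formula: A = P(1 + r/n)^(nt)
A = $9,917.68 × (1 + 0.0777/1)^(1 × 2.6)
Growth factor: (1 + 0.0777/1)^2.6 = 1.214771
A = $9,917.68 × 1.214771
A = $12,047.71

A = P(1 + r/n)^(nt) = $12,047.71


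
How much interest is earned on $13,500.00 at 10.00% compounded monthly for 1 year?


Compound interest earned = final amount − principal.
A = P(1 + r/n)^(nt) = $13,500.00 × (1 + 0.1/12)^(12 × 1) = $14,913.63
Interest = A − P = $14,913.63 − $13,500.00 = $1,413.63

Interest = A - P = $1,413.63


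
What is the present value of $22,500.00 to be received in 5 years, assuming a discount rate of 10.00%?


Present value formula: PV = FV / (1 + r)^t
PV = $22,500.00 / (1 + 0.1)^5
PV = $22,500.00 / 1.610510
PV = $13,970.73

PV = FV / (1 + r)^t = $13,970.73


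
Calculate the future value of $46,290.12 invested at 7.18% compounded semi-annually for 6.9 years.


Compound interest formula: A = P(1 + r/n)^(nt)
A = $46,290.12 × (1 + 0.0718/2)^(2 × 6.9)
Growth factor: (1 + 0.0718/2)^13.8 = 1.6269945
A = $46,290.12 × 1.6269945
A = $75,313.77

A = P(1 + r/n)^(nt) = $75,313.77


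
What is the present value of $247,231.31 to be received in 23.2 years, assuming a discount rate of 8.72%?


Present value formula: PV = FV / (1 + r)^t
PV = $247,231.31 / (1 + 0.0872)^23.2
PV = $247,231.31 / 6.956313
PV = $35,540.57

PV = FV / (1 + r)^t = $35,540.57


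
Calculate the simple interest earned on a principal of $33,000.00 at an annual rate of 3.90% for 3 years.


Simple interest formula: I = P × r × t
I = $33,000.00 × 0.039 × 3
I = $3,861.00

I = P × r × t = $3,861.00


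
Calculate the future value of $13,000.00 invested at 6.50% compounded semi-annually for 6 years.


Compound interest formula: A = P(1 + r/n)^(nt)
A = $13,000.00 × (1 + 0.065/2)^(2 × 6)
Growth factor: (1 + 0.065/2)^12 = 1.467847
A = $13,000.00 × 1.467847
A = $19,082.01

A = P(1 + r/n)^(nt) = $19,082.01


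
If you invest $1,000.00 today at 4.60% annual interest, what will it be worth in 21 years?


Future value formula: FV = PV × (1 + r)^t
FV = $1,000.00 × (1 + 0.046)^21
FV = $1,000.00 × 2.5713748
FV = $2,571.37

FV = PV × (1 + r)^t = $2,571.37


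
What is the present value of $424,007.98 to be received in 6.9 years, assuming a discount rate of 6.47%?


Present value formula: PV = FV / (1 + r)^t
PV = $424,007.98 / (1 + 0.0647)^6.9
PV = $424,007.98 / 1.5412321
PV = $275,109.75

PV = FV / (1 + r)^t = $275,109.75


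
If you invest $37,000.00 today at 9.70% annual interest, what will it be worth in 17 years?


Future value formula: FV = PV × (1 + r)^t
FV = $37,000.00 × (1 + 0.097)^17
FV = $37,000.00 × 4.8251706
FV = $178,531.31

FV = PV × (1 + r)^t = $178,531.31


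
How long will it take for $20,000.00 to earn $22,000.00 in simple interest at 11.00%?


Rearrange the simple interest formula for t:
I = P × r × t  ⇒  t = I / (P × r)
t = $22,000.00 / ($20,000.00 × 0.11)
t = 10

t = I/(P×r) = 10 years


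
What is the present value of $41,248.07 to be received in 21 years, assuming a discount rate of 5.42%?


Present value formula: PV = FV / (1 + r)^t
PV = $41,248.07 / (1 + 0.0542)^21
PV = $41,248.07 / 3.0295858
PV = $13,615.09

PV = FV / (1 + r)^t = $13,615.09


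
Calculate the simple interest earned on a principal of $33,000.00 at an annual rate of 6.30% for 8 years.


Simple interest formula: I = P × r × t
I = $33,000.00 × 0.063 × 8
I = $16,632.00

I = P × r × t = $16,632.00


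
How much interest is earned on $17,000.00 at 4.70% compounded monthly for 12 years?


Compound interest earned = final amount − principal.
A = P(1 + r/n)^(nt) = $17,000.00 × (1 + 0.047/12)^(12 × 12) = $29,847.82
Interest = A − P = $29,847.82 − $17,000.00 = $12,847.82

Interest = A - P = $12,847.82


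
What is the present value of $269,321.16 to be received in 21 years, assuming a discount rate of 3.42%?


Present value formula: PV = FV / (1 + r)^t
PV = $269,321.16 / (1 + 0.0342)^21
PV = $269,321.16 / 2.0262601
PV = $132,915.39

PV = FV / (1 + r)^t = $132,915.39


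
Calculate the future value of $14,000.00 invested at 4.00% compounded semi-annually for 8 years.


Compound interest formula: A = P(1 + r/n)^(nt)
A = $14,000.00 × (1 + 0.04/2)^(2 × 8)
Growth factor: (1 + 0.04/2)^16 = 1.372786
A = $14,000.00 × 1.372786
A = $19,219.00

A = P(1 + r/n)^(nt) = $19,219.00


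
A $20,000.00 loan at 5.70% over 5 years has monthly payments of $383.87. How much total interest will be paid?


Total paid over the life of the loan = PMT × n.
Total paid = $383.87 × 60 = $23,032.20
Total interest = total paid − principal = $23,032.20 − $20,000.00 = $3,032.20

Total interest = (PMT × n) - PV = $3,032.20


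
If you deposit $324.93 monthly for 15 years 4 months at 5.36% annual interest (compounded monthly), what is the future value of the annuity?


Future value of an ordinary annuity: FV = PMT × ((1 + r)^n − 1) / r
Monthly rate r = 0.0536/12 ≈ 0.00446667, n = 184
FV = $324.93 × ((1 + 0.0536/12)^184 − 1) / (0.0536/12)
FV = $324.93 × 284.458873
FV = $92,429.22

FV = PMT × ((1+r)^n - 1)/r = $92,429.22


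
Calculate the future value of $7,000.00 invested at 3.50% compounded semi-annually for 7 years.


Compound interest formula: A = P(1 + r/n)^(nt)
A = $7,000.00 × (1 + 0.035/2)^(2 × 7)
Growth factor: (1 + 0.035/2)^14 = 1.274917
A = $7,000.00 × 1.274917
A = $8,924.42

A = P(1 + r/n)^(nt) = $8,924.42


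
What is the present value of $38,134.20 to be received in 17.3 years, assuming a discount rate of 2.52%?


Present value formula: PV = FV / (1 + r)^t
PV = $38,134.20 / (1 + 0.0252)^17.3
PV = $38,134.20 / 1.5381148
PV = $24,792.82

PV = FV / (1 + r)^t = $24,792.82


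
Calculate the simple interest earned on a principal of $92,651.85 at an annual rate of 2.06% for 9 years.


Simple interest formula: I = P × r × t
I = $92,651.85 × 0.0206 × 9
I = $17,177.65

I = P × r × t = $17,177.65


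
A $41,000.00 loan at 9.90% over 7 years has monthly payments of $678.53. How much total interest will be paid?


Total paid over the life of the loan = PMT × n.
Total paid = $678.53 × 84 = $56,996.52
Total interest = total paid − principal = $56,996.52 − $41,000.00 = $15,996.52

Total interest = (PMT × n) - PV = $15,996.52


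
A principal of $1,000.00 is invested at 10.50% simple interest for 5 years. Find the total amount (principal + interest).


Total amount formula: A = P(1 + rt) = P + P·r·t
Interest: I = P × r × t = $1,000.00 × 0.105 × 5 = $525.00
A = P + I = $1,000.00 + $525.00 = $1,525.00

A = P + I = P(1 + rt) = $1,525.00


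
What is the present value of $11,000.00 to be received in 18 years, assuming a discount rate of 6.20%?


Present value formula: PV = FV / (1 + r)^t
PV = $11,000.00 / (1 + 0.062)^18
PV = $11,000.00 / 2.952849
PV = $3,725.22

PV = FV / (1 + r)^t = $3,725.22


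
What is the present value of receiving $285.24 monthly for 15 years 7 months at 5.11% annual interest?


Present value of an ordinary annuity: PV = PMT × (1 − (1 + r)^(−n)) / r
Monthly rate r = 0.0511/12 ≈ 0.00425833, n = 187
PV = $285.24 × (1 − (1 + 0.0511/12)^(−187)) / (0.0511/12)
PV = $285.24 × 128.746632
PV = $36,723.69

PV = PMT × (1-(1+r)^(-n))/r = $36,723.69


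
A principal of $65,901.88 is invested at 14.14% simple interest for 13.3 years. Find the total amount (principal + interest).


Total amount formula: A = P(1 + rt) = P + P·r·t
Interest: I = P × r × t = $65,901.88 × 0.1414 × 13.3 = $123,936.39
A = P + I = $65,901.88 + $123,936.39 = $189,838.27

A = P + I = P(1 + rt) = $189,838.27


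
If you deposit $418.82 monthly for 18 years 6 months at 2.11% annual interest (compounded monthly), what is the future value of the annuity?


Future value of an ordinary annuity: FV = PMT × ((1 + r)^n − 1) / r
Monthly rate r = 0.0211/12 ≈ 0.00175833, n = 222
FV = $418.82 × ((1 + 0.0211/12)^222 − 1) / (0.0211/12)
FV = $418.82 × 271.274762
FV = $113,615.30

FV = PMT × ((1+r)^n - 1)/r = $113,615.30


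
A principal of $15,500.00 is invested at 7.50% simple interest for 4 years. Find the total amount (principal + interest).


Total amount formula: A = P(1 + rt) = P + P·r·t
Interest: I = P × r × t = $15,500.00 × 0.075 × 4 = $4,650.00
A = P + I = $15,500.00 + $4,650.00 = $20,150.00

A = P + I = P(1 + rt) = $20,150.00


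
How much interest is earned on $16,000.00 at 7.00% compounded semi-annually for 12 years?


Compound interest earned = final amount − principal.
A = P(1 + r/n)^(nt) = $16,000.00 × (1 + 0.07/2)^(2 × 12) = $36,533.26
Interest = A − P = $36,533.26 − $16,000.00 = $20,533.26

Interest = A - P = $20,533.26


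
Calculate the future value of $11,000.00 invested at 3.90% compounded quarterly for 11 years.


Compound interest formula: A = P(1 + r/n)^(nt)
A = $11,000.00 × (1 + 0.039/4)^(4 × 11)
Growth factor: (1 + 0.039/4)^44 = 1.5325333
A = $11,000.00 × 1.5325333
A = $16,857.87

A = P(1 + r/n)^(nt) = $16,857.87


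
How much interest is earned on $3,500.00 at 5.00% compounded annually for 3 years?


Compound interest earned = final amount − principal.
A = P(1 + r/n)^(nt) = $3,500.00 × (1 + 0.05/1)^(1 × 3) = $4,051.69
Interest = A − P = $4,051.69 − $3,500.00 = $551.69

Interest = A - P = $551.69


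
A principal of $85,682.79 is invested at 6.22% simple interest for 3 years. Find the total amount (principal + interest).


Total amount formula: A = P(1 + rt) = P + P·r·t
Interest: I = P × r × t = $85,682.79 × 0.0622 × 3 = $15,988.41
A = P + I = $85,682.79 + $15,988.41 = $101,671.20

A = P + I = P(1 + rt) = $101,671.20


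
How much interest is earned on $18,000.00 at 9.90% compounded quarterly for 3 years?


Compound interest earned = final amount − principal.
A = P(1 + r/n)^(nt) = $18,000.00 × (1 + 0.099/4)^(4 × 3) = $24,137.24
Interest = A − P = $24,137.24 − $18,000.00 = $6,137.24

Interest = A - P = $6,137.24


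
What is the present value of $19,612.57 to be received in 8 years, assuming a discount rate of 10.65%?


Present value formula: PV = FV / (1 + r)^t
PV = $19,612.57 / (1 + 0.1065)^8
PV = $19,612.57 / 2.247043
PV = $8,728.17

PV = FV / (1 + r)^t = $8,728.17


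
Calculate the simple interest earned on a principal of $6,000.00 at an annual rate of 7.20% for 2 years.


Simple interest formula: I = P × r × t
I = $6,000.00 × 0.072 × 2
I = $864.00

I = P × r × t = $864.00


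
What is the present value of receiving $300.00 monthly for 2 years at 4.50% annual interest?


Present value of an ordinary annuity: PV = PMT × (1 − (1 + r)^(−n)) / r
Monthly rate r = 0.045/12 = 0.00375, n = 24
PV = $300.00 × (1 − (1 + 0.045/12)^(−24)) / (0.045/12)
PV = $300.00 × 22.910656
PV = $6,873.20

PV = PMT × (1-(1+r)^(-n))/r = $6,873.20


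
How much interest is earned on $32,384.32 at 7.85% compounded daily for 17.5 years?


Compound interest earned = final amount − principal.
A = P(1 + r/n)^(nt) = $32,384.32 × (1 + 0.0785/365)^(365 × 17.5) = $127,903.57
Interest = A − P = $127,903.57 − $32,384.32 = $95,519.25

Interest = A - P = $95,519.25
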